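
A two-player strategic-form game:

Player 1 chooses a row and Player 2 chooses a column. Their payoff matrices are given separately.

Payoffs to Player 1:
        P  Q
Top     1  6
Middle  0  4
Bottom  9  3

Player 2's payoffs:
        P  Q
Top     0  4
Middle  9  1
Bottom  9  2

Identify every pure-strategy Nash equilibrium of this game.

(Top, Q); (Bottom, P)

For each player, find the best response to each opponent profile; mutual best responses are the pure NE.
Player 1 against P: payoffs 1, 0, 9 → best response Bottom.
Player 1 against Q: payoffs 6, 4, 3 → best response Top.
Player 2 against Top: payoffs 0, 4 → best response Q.
Player 2 against Middle: payoffs 9, 1 → best response P.
Player 2 against Bottom: payoffs 9, 2 → best response P.
Mutual best responses: (Top, Q); (Bottom, P).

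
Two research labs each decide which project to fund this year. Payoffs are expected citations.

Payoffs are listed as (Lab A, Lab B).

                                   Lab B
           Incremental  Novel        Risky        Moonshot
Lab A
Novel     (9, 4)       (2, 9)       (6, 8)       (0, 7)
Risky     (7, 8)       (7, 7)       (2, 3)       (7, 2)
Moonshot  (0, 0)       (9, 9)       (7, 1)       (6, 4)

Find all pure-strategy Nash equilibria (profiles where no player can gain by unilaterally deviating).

Mark each player's best response to every combination of opponents' strategies; a profile where every player is best-responding is a pure Nash equilibrium.
Lab A against Incremental: payoffs 9, 7, 0 → best response Novel.
Lab A against Novel: payoffs 2, 7, 9 → best response Moonshot.
Lab A against Risky: payoffs 6, 2, 7 → best response Moonshot.
Lab A against Moonshot: payoffs 0, 7, 6 → best response Risky.
Lab B against Novel: payoffs 4, 9, 8, 7 → best response Novel.
Lab B against Risky: payoffs 8, 7, 3, 2 → best response Incremental.
Lab B against Moonshot: payoffs 0, 9, 1, 4 → best response Novel.
Mutual best responses: (Moonshot, Novel).

The unique pure-strategy Nash equilibrium is (Moonshot, Novel).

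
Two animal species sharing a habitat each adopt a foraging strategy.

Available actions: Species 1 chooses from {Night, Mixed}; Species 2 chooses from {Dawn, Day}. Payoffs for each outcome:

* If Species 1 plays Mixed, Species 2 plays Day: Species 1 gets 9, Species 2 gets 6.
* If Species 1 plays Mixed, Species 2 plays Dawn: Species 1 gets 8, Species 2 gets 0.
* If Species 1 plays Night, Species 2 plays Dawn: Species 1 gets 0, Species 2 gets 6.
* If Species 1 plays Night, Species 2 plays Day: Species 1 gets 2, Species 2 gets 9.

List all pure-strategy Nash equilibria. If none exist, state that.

(Mixed, Day)

Species 1 against Dawn: payoffs 0, 8 → best response Mixed.
Species 1 against Day: payoffs 2, 9 → best response Mixed.
Species 2 against Night: payoffs 6, 9 → best response Day.
Species 2 against Mixed: payoffs 0, 6 → best response Day.
Mutual best responses: (Mixed, Day).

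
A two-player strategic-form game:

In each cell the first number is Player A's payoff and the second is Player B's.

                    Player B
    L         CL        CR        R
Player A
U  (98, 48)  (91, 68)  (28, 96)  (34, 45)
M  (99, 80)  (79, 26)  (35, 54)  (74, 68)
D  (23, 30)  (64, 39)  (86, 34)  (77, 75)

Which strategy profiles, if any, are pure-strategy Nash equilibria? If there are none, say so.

(U, L): Player A can switch to M (98 → 99). Not NE.
(U, CL): Player B can switch to CR (68 → 96). Not NE.
(U, CR): Player A can switch to M (28 → 35). Not NE.
(U, R): Player A can switch to M (34 → 74). Not NE.
(M, L): Player A gets 99, best alternative 98; Player B gets 80, best alternative 68. No profitable deviation — NE.
(M, CL): Player A can switch to U (79 → 91). Not NE.
(M, CR): Player A can switch to D (35 → 86). Not NE.
(M, R): Player A can switch to D (74 → 77). Not NE.
(D, L): Player A can switch to U (23 → 98). Not NE.
(D, R): Player A gets 77, best alternative 74; Player B gets 75, best alternative 39. No profitable deviation — NE.
(The remaining 2 profiles each have a profitable deviation by the same check.)

The pure Nash equilibria are (M, L), (D, R).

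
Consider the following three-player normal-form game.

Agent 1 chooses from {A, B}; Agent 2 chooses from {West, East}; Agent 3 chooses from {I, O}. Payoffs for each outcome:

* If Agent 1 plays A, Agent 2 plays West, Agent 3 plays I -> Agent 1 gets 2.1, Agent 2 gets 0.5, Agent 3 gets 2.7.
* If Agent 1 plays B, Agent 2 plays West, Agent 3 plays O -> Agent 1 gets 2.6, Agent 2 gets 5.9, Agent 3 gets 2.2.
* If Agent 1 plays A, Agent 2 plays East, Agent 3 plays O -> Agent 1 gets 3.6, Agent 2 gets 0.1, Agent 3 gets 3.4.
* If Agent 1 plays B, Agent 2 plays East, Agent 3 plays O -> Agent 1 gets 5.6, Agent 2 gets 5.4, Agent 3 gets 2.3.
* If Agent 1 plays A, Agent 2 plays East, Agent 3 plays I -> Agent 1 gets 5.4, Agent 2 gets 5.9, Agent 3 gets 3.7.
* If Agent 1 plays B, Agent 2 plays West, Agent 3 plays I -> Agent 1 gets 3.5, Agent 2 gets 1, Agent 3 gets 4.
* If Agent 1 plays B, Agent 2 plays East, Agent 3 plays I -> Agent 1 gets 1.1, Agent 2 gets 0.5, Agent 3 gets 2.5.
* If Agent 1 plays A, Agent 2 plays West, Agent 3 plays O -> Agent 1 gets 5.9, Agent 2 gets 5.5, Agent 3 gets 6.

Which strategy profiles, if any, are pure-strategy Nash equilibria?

(A, West, O) and (A, East, I) and (B, West, I)

(A, West, I): Agent 1 can switch to B (2.1 → 3.5). Not NE.
(A, West, O): Agent 1 gets 5.9, best alternative 2.6; Agent 2 gets 5.5, best alternative 0.1; Agent 3 gets 6, best alternative 2.7. No profitable deviation — NE.
(A, East, I): Agent 1 gets 5.4, best alternative 1.1; Agent 2 gets 5.9, best alternative 0.5; Agent 3 gets 3.7, best alternative 3.4. No profitable deviation — NE.
(A, East, O): Agent 1 can switch to B (3.6 → 5.6). Not NE.
(B, West, I): Agent 1 gets 3.5, best alternative 2.1; Agent 2 gets 1, best alternative 0.5; Agent 3 gets 4, best alternative 2.2. No profitable deviation — NE.
(B, West, O): Agent 1 can switch to A (2.6 → 5.9). Not NE.
(B, East, I): Agent 1 can switch to A (1.1 → 5.4). Not NE.
(B, East, O): Agent 2 can switch to West (5.4 → 5.9). Not NE.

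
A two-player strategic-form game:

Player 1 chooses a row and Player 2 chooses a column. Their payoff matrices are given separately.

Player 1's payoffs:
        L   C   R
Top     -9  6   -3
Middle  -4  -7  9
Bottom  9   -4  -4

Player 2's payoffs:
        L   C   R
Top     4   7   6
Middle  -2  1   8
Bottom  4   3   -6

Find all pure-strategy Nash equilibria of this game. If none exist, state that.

Player 1 against L: payoffs -9, -4, 9 → best response Bottom.
Player 1 against C: payoffs 6, -7, -4 → best response Top.
Player 1 against R: payoffs -3, 9, -4 → best response Middle.
Player 2 against Top: payoffs 4, 7, 6 → best response C.
Player 2 against Middle: payoffs -2, 1, 8 → best response R.
Player 2 against Bottom: payoffs 4, 3, -6 → best response L.
Mutual best responses: (Top, C); (Middle, R); (Bottom, L).

The pure Nash equilibria are (Top, C) and (Middle, R) and (Bottom, L).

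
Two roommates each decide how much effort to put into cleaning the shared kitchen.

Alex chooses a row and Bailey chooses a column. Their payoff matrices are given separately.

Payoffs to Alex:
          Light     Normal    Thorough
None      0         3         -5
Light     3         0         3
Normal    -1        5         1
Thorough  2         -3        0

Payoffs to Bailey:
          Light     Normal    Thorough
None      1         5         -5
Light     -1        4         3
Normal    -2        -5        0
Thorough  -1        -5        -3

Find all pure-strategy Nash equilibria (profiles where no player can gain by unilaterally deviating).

Alex against Light: payoffs 0, 3, -1, 2 → best response Light.
Alex against Normal: payoffs 3, 0, 5, -3 → best response Normal.
Alex against Thorough: payoffs -5, 3, 1, 0 → best response Light.
Bailey against None: payoffs 1, 5, -5 → best response Normal.
Bailey against Light: payoffs -1, 4, 3 → best response Normal.
Bailey against Normal: payoffs -2, -5, 0 → best response Thorough.
Bailey against Thorough: payoffs -1, -5, -3 → best response Light.
No profile is a mutual best response for all players.

No pure-strategy Nash equilibrium.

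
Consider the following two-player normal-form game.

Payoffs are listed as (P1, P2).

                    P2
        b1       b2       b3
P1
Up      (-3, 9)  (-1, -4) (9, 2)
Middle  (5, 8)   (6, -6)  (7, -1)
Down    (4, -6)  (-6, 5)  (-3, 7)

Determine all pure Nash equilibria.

P1 against b1: payoffs -3, 5, 4 → best response Middle.
P1 against b2: payoffs -1, 6, -6 → best response Middle.
P1 against b3: payoffs 9, 7, -3 → best response Up.
P2 against Up: payoffs 9, -4, 2 → best response b1.
P2 against Middle: payoffs 8, -6, -1 → best response b1.
P2 against Down: payoffs -6, 5, 7 → best response b3.
Mutual best responses: (Middle, b1).

(Middle, b1)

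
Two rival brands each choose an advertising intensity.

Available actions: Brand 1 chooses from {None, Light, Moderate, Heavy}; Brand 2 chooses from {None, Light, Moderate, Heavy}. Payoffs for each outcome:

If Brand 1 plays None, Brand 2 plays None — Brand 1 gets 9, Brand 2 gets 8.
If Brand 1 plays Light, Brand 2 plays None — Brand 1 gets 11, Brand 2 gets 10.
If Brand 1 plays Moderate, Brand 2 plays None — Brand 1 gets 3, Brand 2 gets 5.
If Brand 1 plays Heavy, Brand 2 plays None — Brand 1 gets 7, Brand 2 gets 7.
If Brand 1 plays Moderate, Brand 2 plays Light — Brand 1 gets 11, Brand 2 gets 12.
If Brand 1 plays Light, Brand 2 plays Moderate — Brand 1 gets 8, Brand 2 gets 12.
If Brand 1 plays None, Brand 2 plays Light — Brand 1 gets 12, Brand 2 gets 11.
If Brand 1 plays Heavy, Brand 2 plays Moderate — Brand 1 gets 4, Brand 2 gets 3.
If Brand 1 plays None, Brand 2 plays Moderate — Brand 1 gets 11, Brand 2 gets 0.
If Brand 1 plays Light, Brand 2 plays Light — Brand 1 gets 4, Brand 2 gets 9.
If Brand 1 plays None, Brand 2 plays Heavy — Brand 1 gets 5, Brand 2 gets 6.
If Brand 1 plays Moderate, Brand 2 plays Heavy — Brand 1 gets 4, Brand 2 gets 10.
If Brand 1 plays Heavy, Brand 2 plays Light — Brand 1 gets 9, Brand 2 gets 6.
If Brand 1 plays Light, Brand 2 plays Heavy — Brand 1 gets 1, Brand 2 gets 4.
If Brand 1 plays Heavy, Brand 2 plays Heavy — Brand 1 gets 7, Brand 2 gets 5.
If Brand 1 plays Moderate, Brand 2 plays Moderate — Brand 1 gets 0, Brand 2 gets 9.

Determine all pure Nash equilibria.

(None, None): Brand 1 can switch to Light (9 → 11). Not NE.
(None, Light): Brand 1 gets 12, best alternative 11; Brand 2 gets 11, best alternative 8. No profitable deviation — NE.
(None, Moderate): Brand 2 can switch to None (0 → 8). Not NE.
(None, Heavy): Brand 1 can switch to Heavy (5 → 7). Not NE.
(Light, None): Brand 2 can switch to Moderate (10 → 12). Not NE.
(Light, Light): Brand 1 can switch to None (4 → 12). Not NE.
(Light, Moderate): Brand 1 can switch to None (8 → 11). Not NE.
(Light, Heavy): Brand 1 can switch to None (1 → 5). Not NE.
(Moderate, None): Brand 1 can switch to None (3 → 9). Not NE.
(Moderate, Light): Brand 1 can switch to None (11 → 12). Not NE.
(Moderate, Moderate): Brand 1 can switch to None (0 → 11). Not NE.
(Moderate, Heavy): Brand 1 can switch to None (4 → 5). Not NE.
(Heavy, None): Brand 1 can switch to None (7 → 9). Not NE.
(The remaining 3 profiles each have a profitable deviation by the same check.)

Pure NE: (None, Light)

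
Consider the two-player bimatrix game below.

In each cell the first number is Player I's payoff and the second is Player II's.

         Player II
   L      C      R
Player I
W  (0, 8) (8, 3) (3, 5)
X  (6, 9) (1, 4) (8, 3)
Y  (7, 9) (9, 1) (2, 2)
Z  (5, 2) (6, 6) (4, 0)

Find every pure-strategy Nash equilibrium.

(W, L): Player I can switch to X (0 → 6). Not NE.
(W, C): Player I can switch to Y (8 → 9). Not NE.
(W, R): Player I can switch to X (3 → 8). Not NE.
(X, L): Player I can switch to Y (6 → 7). Not NE.
(X, C): Player I can switch to W (1 → 8). Not NE.
(X, R): Player II can switch to L (3 → 9). Not NE.
(Y, L): Player I gets 7, best alternative 6; Player II gets 9, best alternative 2. No profitable deviation — NE.
(Y, C): Player II can switch to L (1 → 9). Not NE.
(Y, R): Player I can switch to W (2 → 3). Not NE.
(Z, L): Player I can switch to X (5 → 6). Not NE.
(Z, C): Player I can switch to W (6 → 8). Not NE.
(Z, R): Player I can switch to X (4 → 8). Not NE.

Pure NE: (Y, L)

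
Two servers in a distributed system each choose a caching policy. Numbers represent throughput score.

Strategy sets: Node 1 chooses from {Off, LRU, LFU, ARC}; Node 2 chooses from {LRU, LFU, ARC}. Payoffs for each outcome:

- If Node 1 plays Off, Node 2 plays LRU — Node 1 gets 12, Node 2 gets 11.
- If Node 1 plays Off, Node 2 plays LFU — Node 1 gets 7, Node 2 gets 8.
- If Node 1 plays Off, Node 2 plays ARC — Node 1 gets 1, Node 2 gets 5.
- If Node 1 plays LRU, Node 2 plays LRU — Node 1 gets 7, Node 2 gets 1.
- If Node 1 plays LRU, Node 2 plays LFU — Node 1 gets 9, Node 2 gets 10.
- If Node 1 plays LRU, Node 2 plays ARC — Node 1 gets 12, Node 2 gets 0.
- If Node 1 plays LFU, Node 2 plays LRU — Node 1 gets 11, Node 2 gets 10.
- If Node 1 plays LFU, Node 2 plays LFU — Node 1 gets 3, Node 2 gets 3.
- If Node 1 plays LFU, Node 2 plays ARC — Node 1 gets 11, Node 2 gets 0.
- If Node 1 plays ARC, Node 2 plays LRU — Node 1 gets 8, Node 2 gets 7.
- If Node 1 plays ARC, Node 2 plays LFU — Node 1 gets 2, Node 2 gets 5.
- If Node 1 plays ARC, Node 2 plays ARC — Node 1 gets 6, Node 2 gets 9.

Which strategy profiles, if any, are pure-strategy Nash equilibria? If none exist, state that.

The pure Nash equilibria are (Off, LRU) and (LRU, LFU).

(Off, LRU): Node 1 gets 12, best alternative 11; Node 2 gets 11, best alternative 8. No profitable deviation — NE.
(Off, LFU): Node 1 can switch to LRU (7 → 9). Not NE.
(Off, ARC): Node 1 can switch to LRU (1 → 12). Not NE.
(LRU, LRU): Node 1 can switch to Off (7 → 12). Not NE.
(LRU, LFU): Node 1 gets 9, best alternative 7; Node 2 gets 10, best alternative 1. No profitable deviation — NE.
(LRU, ARC): Node 2 can switch to LRU (0 → 1). Not NE.
(LFU, LRU): Node 1 can switch to Off (11 → 12). Not NE.
(LFU, LFU): Node 1 can switch to Off (3 → 7). Not NE.
(LFU, ARC): Node 1 can switch to LRU (11 → 12). Not NE.
(ARC, LRU): Node 1 can switch to Off (8 → 12). Not NE.
(ARC, LFU): Node 1 can switch to Off (2 → 7). Not NE.
(ARC, ARC): Node 1 can switch to LRU (6 → 12). Not NE.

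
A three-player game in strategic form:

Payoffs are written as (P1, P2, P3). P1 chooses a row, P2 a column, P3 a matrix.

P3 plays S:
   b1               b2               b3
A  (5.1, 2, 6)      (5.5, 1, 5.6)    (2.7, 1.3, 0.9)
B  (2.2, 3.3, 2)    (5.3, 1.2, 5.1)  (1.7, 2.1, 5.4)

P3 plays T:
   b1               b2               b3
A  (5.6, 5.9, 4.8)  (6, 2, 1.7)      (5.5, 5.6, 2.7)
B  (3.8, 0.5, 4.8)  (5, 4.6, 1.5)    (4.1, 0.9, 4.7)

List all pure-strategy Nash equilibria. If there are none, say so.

The unique pure-strategy Nash equilibrium is (A, b1, S).

Check each profile: it is a Nash equilibrium iff no player can strictly gain by switching unilaterally.
(A, b1, S): P1 gets 5.1, best alternative 2.2; P2 gets 2, best alternative 1.3; P3 gets 6, best alternative 4.8. No profitable deviation — NE.
(A, b1, T): P3 can switch to S (4.8 → 6). Not NE.
(A, b2, S): P2 can switch to b1 (1 → 2). Not NE.
(A, b2, T): P2 can switch to b1 (2 → 5.9). Not NE.
(A, b3, S): P2 can switch to b1 (1.3 → 2). Not NE.
(A, b3, T): P2 can switch to b1 (5.6 → 5.9). Not NE.
(B, b1, S): P1 can switch to A (2.2 → 5.1). Not NE.
(The remaining 5 profiles each have a profitable deviation by the same check.)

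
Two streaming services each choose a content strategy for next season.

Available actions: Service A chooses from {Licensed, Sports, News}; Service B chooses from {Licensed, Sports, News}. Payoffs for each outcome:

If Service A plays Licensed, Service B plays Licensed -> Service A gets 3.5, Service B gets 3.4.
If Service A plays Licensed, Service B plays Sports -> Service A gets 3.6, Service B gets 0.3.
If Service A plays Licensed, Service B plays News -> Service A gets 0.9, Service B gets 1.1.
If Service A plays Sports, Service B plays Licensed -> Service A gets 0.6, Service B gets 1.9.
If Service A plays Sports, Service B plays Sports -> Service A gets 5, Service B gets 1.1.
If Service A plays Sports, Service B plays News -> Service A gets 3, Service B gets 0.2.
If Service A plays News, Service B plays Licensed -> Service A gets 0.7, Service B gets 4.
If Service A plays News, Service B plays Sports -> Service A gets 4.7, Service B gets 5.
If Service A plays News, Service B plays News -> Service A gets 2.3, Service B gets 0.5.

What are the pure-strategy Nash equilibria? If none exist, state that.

Mark each player's best response to every combination of opponents' strategies; a profile where every player is best-responding is a pure Nash equilibrium.
Service A against Licensed: payoffs 3.5, 0.6, 0.7 → best response Licensed.
Service A against Sports: payoffs 3.6, 5, 4.7 → best response Sports.
Service A against News: payoffs 0.9, 3, 2.3 → best response Sports.
Service B against Licensed: payoffs 3.4, 0.3, 1.1 → best response Licensed.
Service B against Sports: payoffs 1.9, 1.1, 0.2 → best response Licensed.
Service B against News: payoffs 4, 5, 0.5 → best response Sports.
Mutual best responses: (Licensed, Licensed).

Pure NE: (Licensed, Licensed)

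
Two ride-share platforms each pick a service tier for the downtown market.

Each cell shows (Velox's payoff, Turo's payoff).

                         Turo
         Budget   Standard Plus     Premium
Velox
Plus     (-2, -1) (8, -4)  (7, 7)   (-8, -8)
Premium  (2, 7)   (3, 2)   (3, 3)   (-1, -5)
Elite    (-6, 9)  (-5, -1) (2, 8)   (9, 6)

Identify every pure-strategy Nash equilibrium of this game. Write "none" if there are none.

The pure Nash equilibria are (Plus, Plus); (Premium, Budget).

Velox against Budget: payoffs -2, 2, -6 → best response Premium.
Velox against Standard: payoffs 8, 3, -5 → best response Plus.
Velox against Plus: payoffs 7, 3, 2 → best response Plus.
Velox against Premium: payoffs -8, -1, 9 → best response Elite.
Turo against Plus: payoffs -1, -4, 7, -8 → best response Plus.
Turo against Premium: payoffs 7, 2, 3, -5 → best response Budget.
Turo against Elite: payoffs 9, -1, 8, 6 → best response Budget.
Mutual best responses: (Plus, Plus); (Premium, Budget).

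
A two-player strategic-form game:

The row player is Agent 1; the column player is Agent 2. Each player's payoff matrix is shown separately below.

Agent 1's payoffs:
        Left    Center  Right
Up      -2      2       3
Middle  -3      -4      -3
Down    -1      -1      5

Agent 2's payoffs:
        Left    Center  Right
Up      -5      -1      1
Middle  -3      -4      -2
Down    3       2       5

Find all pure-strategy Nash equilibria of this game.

(Up, Left): Agent 1 can switch to Down (-2 → -1). Not NE.
(Up, Center): Agent 2 can switch to Right (-1 → 1). Not NE.
(Up, Right): Agent 1 can switch to Down (3 → 5). Not NE.
(Middle, Left): Agent 1 can switch to Up (-3 → -2). Not NE.
(Middle, Center): Agent 1 can switch to Up (-4 → 2). Not NE.
(Middle, Right): Agent 1 can switch to Up (-3 → 3). Not NE.
(Down, Left): Agent 2 can switch to Right (3 → 5). Not NE.
(Down, Center): Agent 1 can switch to Up (-1 → 2). Not NE.
(Down, Right): Agent 1 gets 5, best alternative 3; Agent 2 gets 5, best alternative 3. No profitable deviation — NE.

Pure NE: (Down, Right)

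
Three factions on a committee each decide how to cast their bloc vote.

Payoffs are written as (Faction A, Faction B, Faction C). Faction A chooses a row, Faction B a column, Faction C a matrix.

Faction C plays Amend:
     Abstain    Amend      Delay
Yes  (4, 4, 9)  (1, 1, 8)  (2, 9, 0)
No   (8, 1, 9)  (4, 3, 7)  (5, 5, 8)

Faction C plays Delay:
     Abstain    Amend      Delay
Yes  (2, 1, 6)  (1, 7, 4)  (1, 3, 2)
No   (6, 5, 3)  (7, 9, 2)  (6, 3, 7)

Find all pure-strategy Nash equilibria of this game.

Pure NE: (No, Delay, Amend)

Check each profile: it is a Nash equilibrium iff no player can strictly gain by switching unilaterally.
(Yes, Abstain, Amend): Faction A can switch to No (4 → 8). Not NE.
(Yes, Abstain, Delay): Faction A can switch to No (2 → 6). Not NE.
(Yes, Amend, Amend): Faction A can switch to No (1 → 4). Not NE.
(Yes, Amend, Delay): Faction A can switch to No (1 → 7). Not NE.
(Yes, Delay, Amend): Faction A can switch to No (2 → 5). Not NE.
(Yes, Delay, Delay): Faction A can switch to No (1 → 6). Not NE.
(No, Abstain, Amend): Faction B can switch to Amend (1 → 3). Not NE.
(No, Abstain, Delay): Faction B can switch to Amend (5 → 9). Not NE.
(No, Amend, Amend): Faction B can switch to Delay (3 → 5). Not NE.
(No, Amend, Delay): Faction C can switch to Amend (2 → 7). Not NE.
(No, Delay, Amend): Faction A gets 5, best alternative 2; Faction B gets 5, best alternative 3; Faction C gets 8, best alternative 7. No profitable deviation — NE.
(The remaining 1 profile has a profitable deviation by the same check.)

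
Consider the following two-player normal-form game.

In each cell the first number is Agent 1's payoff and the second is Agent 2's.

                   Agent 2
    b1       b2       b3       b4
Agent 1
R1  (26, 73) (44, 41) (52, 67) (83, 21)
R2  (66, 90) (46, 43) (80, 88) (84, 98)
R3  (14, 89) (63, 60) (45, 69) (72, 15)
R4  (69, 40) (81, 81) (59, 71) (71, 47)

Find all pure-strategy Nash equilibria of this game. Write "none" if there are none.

The pure Nash equilibria are (R2, b4), (R4, b2).

(R1, b1): Agent 1 can switch to R2 (26 → 66). Not NE.
(R1, b2): Agent 1 can switch to R2 (44 → 46). Not NE.
(R1, b3): Agent 1 can switch to R2 (52 → 80). Not NE.
(R1, b4): Agent 1 can switch to R2 (83 → 84). Not NE.
(R2, b1): Agent 1 can switch to R4 (66 → 69). Not NE.
(R2, b2): Agent 1 can switch to R3 (46 → 63). Not NE.
(R2, b3): Agent 2 can switch to b1 (88 → 90). Not NE.
(R2, b4): Agent 1 gets 84, best alternative 83; Agent 2 gets 98, best alternative 90. No profitable deviation — NE.
(R3, b1): Agent 1 can switch to R1 (14 → 26). Not NE.
(R3, b2): Agent 1 can switch to R4 (63 → 81). Not NE.
(R3, b3): Agent 1 can switch to R1 (45 → 52). Not NE.
(R4, b2): Agent 1 gets 81, best alternative 63; Agent 2 gets 81, best alternative 71. No profitable deviation — NE.
(The remaining 4 profiles each have a profitable deviation by the same check.)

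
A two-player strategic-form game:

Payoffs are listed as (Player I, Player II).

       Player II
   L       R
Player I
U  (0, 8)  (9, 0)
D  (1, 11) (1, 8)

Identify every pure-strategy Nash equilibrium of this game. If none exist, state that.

Pure NE: (D, L)

Player I against L: payoffs 0, 1 → best response D.
Player I against R: payoffs 9, 1 → best response U.
Player II against U: payoffs 8, 0 → best response L.
Player II against D: payoffs 11, 8 → best response L.
Mutual best responses: (D, L).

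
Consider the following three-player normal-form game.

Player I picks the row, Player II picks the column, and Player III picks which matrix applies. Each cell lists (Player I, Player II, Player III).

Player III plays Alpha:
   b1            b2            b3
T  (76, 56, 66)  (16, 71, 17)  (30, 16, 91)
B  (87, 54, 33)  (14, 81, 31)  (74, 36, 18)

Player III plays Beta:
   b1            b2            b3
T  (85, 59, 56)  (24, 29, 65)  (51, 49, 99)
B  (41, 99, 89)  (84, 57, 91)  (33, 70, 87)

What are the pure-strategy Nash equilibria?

Check each profile: it is a Nash equilibrium iff no player can strictly gain by switching unilaterally.
(T, b1, Alpha): Player I can switch to B (76 → 87). Not NE.
(T, b1, Beta): Player III can switch to Alpha (56 → 66). Not NE.
(T, b2, Alpha): Player III can switch to Beta (17 → 65). Not NE.
(T, b2, Beta): Player I can switch to B (24 → 84). Not NE.
(T, b3, Alpha): Player I can switch to B (30 → 74). Not NE.
(T, b3, Beta): Player II can switch to b1 (49 → 59). Not NE.
(B, b1, Alpha): Player II can switch to b2 (54 → 81). Not NE.
(B, b1, Beta): Player I can switch to T (41 → 85). Not NE.
(The remaining 4 profiles each have a profitable deviation by the same check.)

This game has no pure Nash equilibrium.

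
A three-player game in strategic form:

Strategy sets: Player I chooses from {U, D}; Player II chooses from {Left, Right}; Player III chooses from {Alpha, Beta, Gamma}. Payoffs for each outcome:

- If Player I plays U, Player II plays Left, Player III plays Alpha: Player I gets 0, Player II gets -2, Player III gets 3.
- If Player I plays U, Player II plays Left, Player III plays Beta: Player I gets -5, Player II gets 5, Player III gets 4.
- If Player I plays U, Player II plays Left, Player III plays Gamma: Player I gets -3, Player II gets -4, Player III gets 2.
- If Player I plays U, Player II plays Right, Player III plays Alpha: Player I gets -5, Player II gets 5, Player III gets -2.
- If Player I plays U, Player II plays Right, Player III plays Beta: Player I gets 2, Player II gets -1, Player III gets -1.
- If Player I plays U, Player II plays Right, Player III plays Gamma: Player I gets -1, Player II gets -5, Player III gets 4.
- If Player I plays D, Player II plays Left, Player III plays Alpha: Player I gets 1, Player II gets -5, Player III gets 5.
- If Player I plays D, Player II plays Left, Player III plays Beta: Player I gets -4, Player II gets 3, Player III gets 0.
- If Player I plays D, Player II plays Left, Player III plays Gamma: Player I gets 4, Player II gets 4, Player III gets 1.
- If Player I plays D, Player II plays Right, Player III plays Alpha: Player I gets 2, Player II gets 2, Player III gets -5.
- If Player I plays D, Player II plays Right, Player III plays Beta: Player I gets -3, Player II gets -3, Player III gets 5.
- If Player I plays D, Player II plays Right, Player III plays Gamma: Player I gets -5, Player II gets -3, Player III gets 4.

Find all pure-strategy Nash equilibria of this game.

Player I against (Left, Alpha): payoffs 0, 1 → best response D.
Player I against (Left, Beta): payoffs -5, -4 → best response D.
Player I against (Left, Gamma): payoffs -3, 4 → best response D.
Player I against (Right, Alpha): payoffs -5, 2 → best response D.
Player I against (Right, Beta): payoffs 2, -3 → best response U.
Player I against (Right, Gamma): payoffs -1, -5 → best response U.
Player II against (U, Alpha): payoffs -2, 5 → best response Right.
Player II against (U, Beta): payoffs 5, -1 → best response Left.
Player II against (U, Gamma): payoffs -4, -5 → best response Left.
Player II against (D, Alpha): payoffs -5, 2 → best response Right.
Player II against (D, Beta): payoffs 3, -3 → best response Left.
Player II against (D, Gamma): payoffs 4, -3 → best response Left.
Player III against (U, Left): payoffs 3, 4, 2 → best response Beta.
Player III against (U, Right): payoffs -2, -1, 4 → best response Gamma.
Player III against (D, Left): payoffs 5, 0, 1 → best response Alpha.
Player III against (D, Right): payoffs -5, 5, 4 → best response Beta.
No profile is a mutual best response for all players.

This game has no pure Nash equilibrium.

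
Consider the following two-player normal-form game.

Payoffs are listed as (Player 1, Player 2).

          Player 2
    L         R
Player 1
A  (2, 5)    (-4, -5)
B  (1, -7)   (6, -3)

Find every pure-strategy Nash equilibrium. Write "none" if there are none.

For each strategy profile, look for a profitable unilateral deviation.
(A, L): Player 1 gets 2, best alternative 1; Player 2 gets 5, best alternative -5. No profitable deviation — NE.
(A, R): Player 1 can switch to B (-4 → 6). Not NE.
(B, L): Player 1 can switch to A (1 → 2). Not NE.
(B, R): Player 1 gets 6, best alternative -4; Player 2 gets -3, best alternative -7. No profitable deviation — NE.

The pure Nash equilibria are (A, L) and (B, R).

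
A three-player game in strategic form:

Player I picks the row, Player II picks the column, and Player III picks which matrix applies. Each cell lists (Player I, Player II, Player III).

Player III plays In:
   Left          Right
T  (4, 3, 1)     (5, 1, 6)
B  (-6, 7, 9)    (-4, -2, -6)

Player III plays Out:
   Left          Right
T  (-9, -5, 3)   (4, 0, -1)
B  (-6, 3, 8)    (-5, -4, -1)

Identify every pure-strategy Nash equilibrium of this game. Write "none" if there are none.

For each strategy profile, look for a profitable unilateral deviation.
(T, Left, In): Player III can switch to Out (1 → 3). Not NE.
(T, Left, Out): Player I can switch to B (-9 → -6). Not NE.
(T, Right, In): Player II can switch to Left (1 → 3). Not NE.
(T, Right, Out): Player III can switch to In (-1 → 6). Not NE.
(B, Left, In): Player I can switch to T (-6 → 4). Not NE.
(B, Left, Out): Player III can switch to In (8 → 9). Not NE.
(The remaining 2 profiles each have a profitable deviation by the same check.)

No pure-strategy Nash equilibrium.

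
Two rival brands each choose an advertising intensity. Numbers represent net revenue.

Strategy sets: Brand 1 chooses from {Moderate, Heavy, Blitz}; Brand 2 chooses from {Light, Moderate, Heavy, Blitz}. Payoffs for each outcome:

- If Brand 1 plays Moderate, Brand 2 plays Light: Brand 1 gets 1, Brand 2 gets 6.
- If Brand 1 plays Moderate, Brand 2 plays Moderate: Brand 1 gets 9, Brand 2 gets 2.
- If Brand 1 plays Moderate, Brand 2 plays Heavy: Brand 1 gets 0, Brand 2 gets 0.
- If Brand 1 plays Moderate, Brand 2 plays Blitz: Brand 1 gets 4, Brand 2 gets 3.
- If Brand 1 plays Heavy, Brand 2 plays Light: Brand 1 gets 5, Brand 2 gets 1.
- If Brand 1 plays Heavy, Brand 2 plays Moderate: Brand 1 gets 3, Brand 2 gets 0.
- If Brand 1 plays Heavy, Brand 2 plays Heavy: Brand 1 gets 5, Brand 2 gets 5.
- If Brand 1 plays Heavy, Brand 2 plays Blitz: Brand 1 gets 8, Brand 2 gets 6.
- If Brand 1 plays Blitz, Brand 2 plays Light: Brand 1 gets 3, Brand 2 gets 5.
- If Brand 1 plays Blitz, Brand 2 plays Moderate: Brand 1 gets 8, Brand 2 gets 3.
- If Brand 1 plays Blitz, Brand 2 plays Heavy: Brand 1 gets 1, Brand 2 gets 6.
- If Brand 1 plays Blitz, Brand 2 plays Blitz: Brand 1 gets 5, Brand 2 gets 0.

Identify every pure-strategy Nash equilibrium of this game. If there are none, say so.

Check each profile: it is a Nash equilibrium iff no player can strictly gain by switching unilaterally.
(Moderate, Light): Brand 1 can switch to Heavy (1 → 5). Not NE.
(Moderate, Moderate): Brand 2 can switch to Light (2 → 6). Not NE.
(Moderate, Heavy): Brand 1 can switch to Heavy (0 → 5). Not NE.
(Moderate, Blitz): Brand 1 can switch to Heavy (4 → 8). Not NE.
(Heavy, Light): Brand 2 can switch to Heavy (1 → 5). Not NE.
(Heavy, Moderate): Brand 1 can switch to Moderate (3 → 9). Not NE.
(Heavy, Heavy): Brand 2 can switch to Blitz (5 → 6). Not NE.
(Heavy, Blitz): Brand 1 gets 8, best alternative 5; Brand 2 gets 6, best alternative 5. No profitable deviation — NE.
(Blitz, Light): Brand 1 can switch to Heavy (3 → 5). Not NE.
(Blitz, Moderate): Brand 1 can switch to Moderate (8 → 9). Not NE.
(Blitz, Heavy): Brand 1 can switch to Heavy (1 → 5). Not NE.
(Blitz, Blitz): Brand 1 can switch to Heavy (5 → 8). Not NE.

The unique pure-strategy Nash equilibrium is (Heavy, Blitz).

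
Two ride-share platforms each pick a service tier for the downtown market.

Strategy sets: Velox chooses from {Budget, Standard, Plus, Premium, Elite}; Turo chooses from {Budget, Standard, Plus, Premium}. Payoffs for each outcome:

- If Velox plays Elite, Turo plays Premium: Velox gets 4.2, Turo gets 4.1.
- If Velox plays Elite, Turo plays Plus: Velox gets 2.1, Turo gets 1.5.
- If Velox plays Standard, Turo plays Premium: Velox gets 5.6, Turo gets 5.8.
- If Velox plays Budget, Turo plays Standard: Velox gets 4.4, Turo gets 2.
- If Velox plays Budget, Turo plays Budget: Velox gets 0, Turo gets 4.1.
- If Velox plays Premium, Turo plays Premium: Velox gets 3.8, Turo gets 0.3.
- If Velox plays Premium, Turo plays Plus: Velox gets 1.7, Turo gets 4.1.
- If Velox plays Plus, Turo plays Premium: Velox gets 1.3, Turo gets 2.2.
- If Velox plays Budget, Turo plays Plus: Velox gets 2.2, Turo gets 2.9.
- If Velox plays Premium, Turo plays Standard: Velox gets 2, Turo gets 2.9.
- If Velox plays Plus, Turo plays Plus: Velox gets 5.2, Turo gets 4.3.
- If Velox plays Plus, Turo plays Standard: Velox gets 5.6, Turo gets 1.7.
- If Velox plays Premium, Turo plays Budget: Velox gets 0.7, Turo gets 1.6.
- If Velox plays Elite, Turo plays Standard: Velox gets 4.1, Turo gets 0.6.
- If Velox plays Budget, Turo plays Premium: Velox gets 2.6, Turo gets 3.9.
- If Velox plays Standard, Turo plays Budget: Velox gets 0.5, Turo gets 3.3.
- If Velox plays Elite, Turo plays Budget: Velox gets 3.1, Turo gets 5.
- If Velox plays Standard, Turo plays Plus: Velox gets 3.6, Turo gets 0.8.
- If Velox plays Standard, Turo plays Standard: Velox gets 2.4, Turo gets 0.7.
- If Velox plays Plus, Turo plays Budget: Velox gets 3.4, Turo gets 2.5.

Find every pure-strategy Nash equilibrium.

(Budget, Budget): Velox can switch to Standard (0 → 0.5). Not NE.
(Budget, Standard): Velox can switch to Plus (4.4 → 5.6). Not NE.
(Budget, Plus): Velox can switch to Standard (2.2 → 3.6). Not NE.
(Budget, Premium): Velox can switch to Standard (2.6 → 5.6). Not NE.
(Standard, Budget): Velox can switch to Plus (0.5 → 3.4). Not NE.
(Standard, Standard): Velox can switch to Budget (2.4 → 4.4). Not NE.
(Standard, Plus): Velox can switch to Plus (3.6 → 5.2). Not NE.
(Standard, Premium): Velox gets 5.6, best alternative 4.2; Turo gets 5.8, best alternative 3.3. No profitable deviation — NE.
(Plus, Budget): Turo can switch to Plus (2.5 → 4.3). Not NE.
(Plus, Plus): Velox gets 5.2, best alternative 3.6; Turo gets 4.3, best alternative 2.5. No profitable deviation — NE.
(The remaining 10 profiles each have a profitable deviation by the same check.)

Pure-strategy Nash equilibria: (Standard, Premium), (Plus, Plus)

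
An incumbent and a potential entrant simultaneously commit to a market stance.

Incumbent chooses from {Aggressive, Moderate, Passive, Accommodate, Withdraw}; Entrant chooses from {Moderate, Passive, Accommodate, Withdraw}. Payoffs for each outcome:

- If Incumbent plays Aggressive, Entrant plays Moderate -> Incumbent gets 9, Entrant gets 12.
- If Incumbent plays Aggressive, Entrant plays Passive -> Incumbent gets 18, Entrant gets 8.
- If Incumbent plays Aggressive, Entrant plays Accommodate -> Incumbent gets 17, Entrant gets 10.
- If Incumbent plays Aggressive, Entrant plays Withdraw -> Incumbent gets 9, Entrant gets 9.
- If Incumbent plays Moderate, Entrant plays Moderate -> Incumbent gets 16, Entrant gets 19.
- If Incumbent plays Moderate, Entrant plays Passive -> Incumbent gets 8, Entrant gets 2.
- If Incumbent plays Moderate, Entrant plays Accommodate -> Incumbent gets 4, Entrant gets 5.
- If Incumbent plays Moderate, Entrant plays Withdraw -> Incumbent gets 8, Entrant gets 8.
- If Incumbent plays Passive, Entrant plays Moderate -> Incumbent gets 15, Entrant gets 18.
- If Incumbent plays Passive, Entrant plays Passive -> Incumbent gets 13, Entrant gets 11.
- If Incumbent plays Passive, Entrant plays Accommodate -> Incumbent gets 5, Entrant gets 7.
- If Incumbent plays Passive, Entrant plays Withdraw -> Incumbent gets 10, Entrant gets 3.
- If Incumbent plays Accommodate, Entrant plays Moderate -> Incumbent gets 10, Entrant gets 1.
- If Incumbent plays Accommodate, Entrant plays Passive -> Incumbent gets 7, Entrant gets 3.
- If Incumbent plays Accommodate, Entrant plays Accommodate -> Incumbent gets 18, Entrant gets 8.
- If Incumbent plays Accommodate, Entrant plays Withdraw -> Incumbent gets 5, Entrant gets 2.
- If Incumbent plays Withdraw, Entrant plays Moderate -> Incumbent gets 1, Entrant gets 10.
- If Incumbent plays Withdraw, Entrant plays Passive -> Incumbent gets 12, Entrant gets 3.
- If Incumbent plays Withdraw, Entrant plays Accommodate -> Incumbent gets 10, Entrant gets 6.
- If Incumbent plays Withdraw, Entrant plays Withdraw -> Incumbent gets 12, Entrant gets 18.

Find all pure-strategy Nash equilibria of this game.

The pure Nash equilibria are (Moderate, Moderate) and (Accommodate, Accommodate) and (Withdraw, Withdraw).

Incumbent against Moderate: payoffs 9, 16, 15, 10, 1 → best response Moderate.
Incumbent against Passive: payoffs 18, 8, 13, 7, 12 → best response Aggressive.
Incumbent against Accommodate: payoffs 17, 4, 5, 18, 10 → best response Accommodate.
Incumbent against Withdraw: payoffs 9, 8, 10, 5, 12 → best response Withdraw.
Entrant against Aggressive: payoffs 12, 8, 10, 9 → best response Moderate.
Entrant against Moderate: payoffs 19, 2, 5, 8 → best response Moderate.
Entrant against Passive: payoffs 18, 11, 7, 3 → best response Moderate.
Entrant against Accommodate: payoffs 1, 3, 8, 2 → best response Accommodate.
Entrant against Withdraw: payoffs 10, 3, 6, 18 → best response Withdraw.
Mutual best responses: (Moderate, Moderate); (Accommodate, Accommodate); (Withdraw, Withdraw).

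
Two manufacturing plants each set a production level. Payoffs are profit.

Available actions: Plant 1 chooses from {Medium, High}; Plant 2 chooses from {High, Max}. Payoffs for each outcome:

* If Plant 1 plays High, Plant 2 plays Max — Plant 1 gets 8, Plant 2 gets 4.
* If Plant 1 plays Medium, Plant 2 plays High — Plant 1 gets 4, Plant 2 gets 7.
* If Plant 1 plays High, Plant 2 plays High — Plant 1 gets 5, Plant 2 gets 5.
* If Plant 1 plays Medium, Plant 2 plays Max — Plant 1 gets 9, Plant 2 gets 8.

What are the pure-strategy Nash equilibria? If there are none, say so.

Pure-strategy Nash equilibria: (Medium, Max) and (High, High)

(Medium, High): Plant 1 can switch to High (4 → 5). Not NE.
(Medium, Max): Plant 1 gets 9, best alternative 8; Plant 2 gets 8, best alternative 7. No profitable deviation — NE.
(High, High): Plant 1 gets 5, best alternative 4; Plant 2 gets 5, best alternative 4. No profitable deviation — NE.
(High, Max): Plant 1 can switch to Medium (8 → 9). Not NE.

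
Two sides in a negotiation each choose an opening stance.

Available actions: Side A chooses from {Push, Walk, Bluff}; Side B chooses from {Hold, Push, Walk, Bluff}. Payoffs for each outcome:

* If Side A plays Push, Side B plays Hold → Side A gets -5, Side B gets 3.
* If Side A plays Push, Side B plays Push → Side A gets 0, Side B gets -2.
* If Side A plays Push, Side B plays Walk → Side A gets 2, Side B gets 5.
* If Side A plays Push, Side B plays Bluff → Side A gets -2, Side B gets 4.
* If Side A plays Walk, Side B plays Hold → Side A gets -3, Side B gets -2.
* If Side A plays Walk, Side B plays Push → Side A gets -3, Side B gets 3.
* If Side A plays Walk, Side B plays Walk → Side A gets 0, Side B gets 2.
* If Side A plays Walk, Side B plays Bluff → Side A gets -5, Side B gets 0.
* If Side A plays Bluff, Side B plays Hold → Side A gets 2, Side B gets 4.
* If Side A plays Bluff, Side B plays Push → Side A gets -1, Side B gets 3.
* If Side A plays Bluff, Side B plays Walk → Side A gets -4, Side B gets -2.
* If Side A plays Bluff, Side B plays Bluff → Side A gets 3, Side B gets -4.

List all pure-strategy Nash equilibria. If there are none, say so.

The pure Nash equilibria are (Push, Walk); (Bluff, Hold).

Mark each player's best response to every combination of opponents' strategies; a profile where every player is best-responding is a pure Nash equilibrium.
Side A against Hold: payoffs -5, -3, 2 → best response Bluff.
Side A against Push: payoffs 0, -3, -1 → best response Push.
Side A against Walk: payoffs 2, 0, -4 → best response Push.
Side A against Bluff: payoffs -2, -5, 3 → best response Bluff.
Side B against Push: payoffs 3, -2, 5, 4 → best response Walk.
Side B against Walk: payoffs -2, 3, 2, 0 → best response Push.
Side B against Bluff: payoffs 4, 3, -2, -4 → best response Hold.
Mutual best responses: (Push, Walk); (Bluff, Hold).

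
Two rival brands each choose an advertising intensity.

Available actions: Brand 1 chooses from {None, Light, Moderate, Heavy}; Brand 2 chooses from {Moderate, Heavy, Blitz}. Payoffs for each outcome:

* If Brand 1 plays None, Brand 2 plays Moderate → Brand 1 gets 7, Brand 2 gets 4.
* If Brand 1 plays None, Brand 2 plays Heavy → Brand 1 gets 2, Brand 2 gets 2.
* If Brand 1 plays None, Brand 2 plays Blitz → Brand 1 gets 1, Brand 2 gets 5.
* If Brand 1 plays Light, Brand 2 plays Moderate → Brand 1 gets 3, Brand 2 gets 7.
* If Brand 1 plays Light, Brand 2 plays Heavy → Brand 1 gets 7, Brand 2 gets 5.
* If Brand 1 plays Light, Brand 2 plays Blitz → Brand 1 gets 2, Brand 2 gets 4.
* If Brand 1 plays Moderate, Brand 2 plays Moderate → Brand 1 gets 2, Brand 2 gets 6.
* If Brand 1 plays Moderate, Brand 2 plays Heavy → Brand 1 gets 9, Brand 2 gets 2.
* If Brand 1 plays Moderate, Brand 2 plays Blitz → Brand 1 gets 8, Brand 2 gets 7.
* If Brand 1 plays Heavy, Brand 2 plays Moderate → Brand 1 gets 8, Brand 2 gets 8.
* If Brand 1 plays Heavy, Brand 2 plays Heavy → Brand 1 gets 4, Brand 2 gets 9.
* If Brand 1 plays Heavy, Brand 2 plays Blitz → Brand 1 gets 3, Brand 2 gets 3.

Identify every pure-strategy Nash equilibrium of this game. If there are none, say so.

(None, Moderate): Brand 1 can switch to Heavy (7 → 8). Not NE.
(None, Heavy): Brand 1 can switch to Light (2 → 7). Not NE.
(None, Blitz): Brand 1 can switch to Light (1 → 2). Not NE.
(Light, Moderate): Brand 1 can switch to None (3 → 7). Not NE.
(Light, Heavy): Brand 1 can switch to Moderate (7 → 9). Not NE.
(Light, Blitz): Brand 1 can switch to Moderate (2 → 8). Not NE.
(Moderate, Moderate): Brand 1 can switch to None (2 → 7). Not NE.
(Moderate, Heavy): Brand 2 can switch to Moderate (2 → 6). Not NE.
(Moderate, Blitz): Brand 1 gets 8, best alternative 3; Brand 2 gets 7, best alternative 6. No profitable deviation — NE.
(Heavy, Moderate): Brand 2 can switch to Heavy (8 → 9). Not NE.
(Heavy, Heavy): Brand 1 can switch to Light (4 → 7). Not NE.
(The remaining 1 profile has a profitable deviation by the same check.)

The unique pure-strategy Nash equilibrium is (Moderate, Blitz).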